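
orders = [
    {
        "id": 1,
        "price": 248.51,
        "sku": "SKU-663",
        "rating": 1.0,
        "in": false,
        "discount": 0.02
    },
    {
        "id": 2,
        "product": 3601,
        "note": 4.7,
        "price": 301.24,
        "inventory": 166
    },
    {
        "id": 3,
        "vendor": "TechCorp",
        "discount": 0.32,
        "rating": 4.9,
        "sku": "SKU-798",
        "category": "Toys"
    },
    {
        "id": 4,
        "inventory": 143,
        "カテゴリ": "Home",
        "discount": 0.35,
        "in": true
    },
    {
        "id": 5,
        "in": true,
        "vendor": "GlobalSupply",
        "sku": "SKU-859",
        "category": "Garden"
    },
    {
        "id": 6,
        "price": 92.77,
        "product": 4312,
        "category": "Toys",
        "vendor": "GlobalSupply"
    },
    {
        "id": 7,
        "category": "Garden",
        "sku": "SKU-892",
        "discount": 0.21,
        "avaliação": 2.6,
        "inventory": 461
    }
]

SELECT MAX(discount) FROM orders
0.35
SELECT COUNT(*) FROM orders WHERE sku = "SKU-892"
1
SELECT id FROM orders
[1, 2, 3, 4, 5, 6, 7]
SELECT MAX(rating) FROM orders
4.9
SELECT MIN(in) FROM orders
False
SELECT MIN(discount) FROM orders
0.02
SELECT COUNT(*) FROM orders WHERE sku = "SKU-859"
1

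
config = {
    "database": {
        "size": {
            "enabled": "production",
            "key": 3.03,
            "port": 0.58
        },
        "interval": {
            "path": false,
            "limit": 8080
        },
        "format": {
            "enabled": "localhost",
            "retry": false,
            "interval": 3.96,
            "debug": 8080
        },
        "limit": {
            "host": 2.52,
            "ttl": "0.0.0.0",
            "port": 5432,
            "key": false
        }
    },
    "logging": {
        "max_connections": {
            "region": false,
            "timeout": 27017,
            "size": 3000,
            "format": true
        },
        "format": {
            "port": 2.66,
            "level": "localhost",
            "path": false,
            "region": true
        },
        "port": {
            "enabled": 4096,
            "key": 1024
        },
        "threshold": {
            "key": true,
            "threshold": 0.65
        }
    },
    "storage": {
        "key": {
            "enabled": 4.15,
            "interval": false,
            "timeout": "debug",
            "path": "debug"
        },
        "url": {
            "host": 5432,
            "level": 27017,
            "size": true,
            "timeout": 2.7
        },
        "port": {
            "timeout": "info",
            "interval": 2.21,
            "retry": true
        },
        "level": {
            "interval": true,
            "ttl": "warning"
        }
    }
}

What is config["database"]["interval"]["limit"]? 8080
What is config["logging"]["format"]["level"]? "localhost"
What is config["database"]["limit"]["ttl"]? "0.0.0.0"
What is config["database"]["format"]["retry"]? False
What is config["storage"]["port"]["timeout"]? "info"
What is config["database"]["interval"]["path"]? False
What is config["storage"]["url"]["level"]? 27017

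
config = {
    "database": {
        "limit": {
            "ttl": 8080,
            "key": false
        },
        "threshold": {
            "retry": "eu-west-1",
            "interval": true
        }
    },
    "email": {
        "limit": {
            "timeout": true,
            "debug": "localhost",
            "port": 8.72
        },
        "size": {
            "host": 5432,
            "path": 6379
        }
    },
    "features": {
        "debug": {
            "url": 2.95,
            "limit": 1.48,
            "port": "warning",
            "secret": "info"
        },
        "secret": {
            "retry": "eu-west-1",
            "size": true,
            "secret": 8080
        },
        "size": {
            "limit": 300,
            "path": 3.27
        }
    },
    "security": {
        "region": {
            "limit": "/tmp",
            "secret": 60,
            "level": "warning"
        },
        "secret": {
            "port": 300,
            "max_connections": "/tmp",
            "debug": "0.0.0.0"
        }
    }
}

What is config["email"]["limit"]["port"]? 8.72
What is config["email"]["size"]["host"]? 5432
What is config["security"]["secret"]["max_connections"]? "/tmp"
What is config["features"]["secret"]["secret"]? 8080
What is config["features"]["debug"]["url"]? 2.95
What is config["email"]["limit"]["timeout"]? True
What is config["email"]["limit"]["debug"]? "localhost"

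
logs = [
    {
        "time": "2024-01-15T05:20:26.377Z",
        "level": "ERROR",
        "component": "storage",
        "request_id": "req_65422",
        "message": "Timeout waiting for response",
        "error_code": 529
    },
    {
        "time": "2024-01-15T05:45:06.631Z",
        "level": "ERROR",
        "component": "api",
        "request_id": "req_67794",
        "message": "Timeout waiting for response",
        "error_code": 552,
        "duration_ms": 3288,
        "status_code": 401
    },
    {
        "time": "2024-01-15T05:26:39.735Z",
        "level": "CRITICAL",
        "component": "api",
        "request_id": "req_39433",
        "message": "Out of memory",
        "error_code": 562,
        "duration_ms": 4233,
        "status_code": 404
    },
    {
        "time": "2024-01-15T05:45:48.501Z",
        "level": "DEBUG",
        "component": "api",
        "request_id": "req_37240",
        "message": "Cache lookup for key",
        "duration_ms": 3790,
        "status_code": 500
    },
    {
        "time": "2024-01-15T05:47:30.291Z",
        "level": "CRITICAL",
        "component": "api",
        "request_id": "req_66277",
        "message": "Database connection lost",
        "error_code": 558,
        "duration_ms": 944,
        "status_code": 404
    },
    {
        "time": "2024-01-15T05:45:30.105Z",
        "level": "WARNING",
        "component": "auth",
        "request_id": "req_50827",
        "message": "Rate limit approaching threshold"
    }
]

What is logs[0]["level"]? "ERROR"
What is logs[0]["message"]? "Timeout waiting for response"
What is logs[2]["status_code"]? 404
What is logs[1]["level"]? "ERROR"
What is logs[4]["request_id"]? "req_66277"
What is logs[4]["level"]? "CRITICAL"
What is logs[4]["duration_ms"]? 944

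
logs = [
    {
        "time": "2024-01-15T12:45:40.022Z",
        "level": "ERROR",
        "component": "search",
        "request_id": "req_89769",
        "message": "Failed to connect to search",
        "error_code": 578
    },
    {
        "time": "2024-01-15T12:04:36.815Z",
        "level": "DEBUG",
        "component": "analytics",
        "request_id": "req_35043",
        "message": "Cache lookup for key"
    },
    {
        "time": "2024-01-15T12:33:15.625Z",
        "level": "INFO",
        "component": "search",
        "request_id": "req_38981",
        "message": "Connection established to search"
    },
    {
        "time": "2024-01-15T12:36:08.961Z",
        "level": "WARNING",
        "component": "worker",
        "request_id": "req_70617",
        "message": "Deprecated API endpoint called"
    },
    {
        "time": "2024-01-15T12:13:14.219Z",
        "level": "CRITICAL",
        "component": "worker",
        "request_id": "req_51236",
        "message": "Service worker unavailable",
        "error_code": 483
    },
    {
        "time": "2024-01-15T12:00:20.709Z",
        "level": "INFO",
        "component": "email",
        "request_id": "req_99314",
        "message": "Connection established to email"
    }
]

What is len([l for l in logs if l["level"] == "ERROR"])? 1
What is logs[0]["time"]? "2024-01-15T12:45:40.022Z"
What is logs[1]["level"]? "DEBUG"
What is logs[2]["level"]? "INFO"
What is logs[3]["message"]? "Deprecated API endpoint called"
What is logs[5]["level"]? "INFO"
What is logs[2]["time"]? "2024-01-15T12:33:15.625Z"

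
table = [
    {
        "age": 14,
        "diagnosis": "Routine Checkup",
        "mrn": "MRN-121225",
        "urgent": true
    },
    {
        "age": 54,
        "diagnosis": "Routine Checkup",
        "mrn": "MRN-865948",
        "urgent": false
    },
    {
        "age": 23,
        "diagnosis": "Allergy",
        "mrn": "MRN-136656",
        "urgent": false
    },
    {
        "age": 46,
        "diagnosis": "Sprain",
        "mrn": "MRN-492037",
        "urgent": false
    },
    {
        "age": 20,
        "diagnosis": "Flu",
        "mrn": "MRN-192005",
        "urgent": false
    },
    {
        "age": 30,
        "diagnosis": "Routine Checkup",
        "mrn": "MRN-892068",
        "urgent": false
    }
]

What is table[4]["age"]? 20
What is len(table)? 6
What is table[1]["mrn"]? "MRN-865948"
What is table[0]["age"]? 14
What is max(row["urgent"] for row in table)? True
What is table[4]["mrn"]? "MRN-192005"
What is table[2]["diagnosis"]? "Allergy"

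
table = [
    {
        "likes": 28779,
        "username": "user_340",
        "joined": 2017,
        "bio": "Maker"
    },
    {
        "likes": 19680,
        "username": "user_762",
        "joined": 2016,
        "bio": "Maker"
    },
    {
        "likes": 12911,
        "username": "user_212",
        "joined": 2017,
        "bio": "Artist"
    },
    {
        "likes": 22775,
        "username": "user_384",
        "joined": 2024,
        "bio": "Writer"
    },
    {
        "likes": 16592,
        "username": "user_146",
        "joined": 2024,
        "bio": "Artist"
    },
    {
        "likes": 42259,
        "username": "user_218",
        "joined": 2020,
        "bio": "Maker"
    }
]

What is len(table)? 6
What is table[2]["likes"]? 12911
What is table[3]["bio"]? "Writer"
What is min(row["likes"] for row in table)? 12911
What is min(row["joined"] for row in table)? 2016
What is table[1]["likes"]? 19680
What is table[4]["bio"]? "Artist"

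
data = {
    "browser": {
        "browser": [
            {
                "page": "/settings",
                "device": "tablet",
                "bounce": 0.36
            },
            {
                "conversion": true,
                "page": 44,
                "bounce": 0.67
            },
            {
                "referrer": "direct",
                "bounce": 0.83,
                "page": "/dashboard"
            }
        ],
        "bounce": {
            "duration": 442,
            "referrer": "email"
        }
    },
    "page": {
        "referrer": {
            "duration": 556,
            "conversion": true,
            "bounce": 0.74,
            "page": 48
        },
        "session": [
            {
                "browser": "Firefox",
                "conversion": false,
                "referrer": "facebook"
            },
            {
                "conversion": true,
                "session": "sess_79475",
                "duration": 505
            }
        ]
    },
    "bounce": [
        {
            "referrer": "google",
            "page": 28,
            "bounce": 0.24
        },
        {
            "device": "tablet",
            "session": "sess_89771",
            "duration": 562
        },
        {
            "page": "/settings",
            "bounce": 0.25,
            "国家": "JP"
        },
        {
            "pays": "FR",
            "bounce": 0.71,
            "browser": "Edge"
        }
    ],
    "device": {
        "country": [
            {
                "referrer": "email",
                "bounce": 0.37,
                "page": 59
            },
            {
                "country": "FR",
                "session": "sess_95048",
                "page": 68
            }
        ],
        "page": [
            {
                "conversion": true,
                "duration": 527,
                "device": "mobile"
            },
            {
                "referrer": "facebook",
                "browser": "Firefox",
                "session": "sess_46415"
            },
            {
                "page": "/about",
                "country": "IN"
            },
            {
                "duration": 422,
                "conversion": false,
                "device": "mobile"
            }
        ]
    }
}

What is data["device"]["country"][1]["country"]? "FR"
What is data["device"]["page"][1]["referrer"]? "facebook"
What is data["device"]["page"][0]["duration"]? 527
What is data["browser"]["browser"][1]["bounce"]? 0.67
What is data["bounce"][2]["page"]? "/settings"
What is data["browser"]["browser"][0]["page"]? "/settings"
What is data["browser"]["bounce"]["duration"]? 442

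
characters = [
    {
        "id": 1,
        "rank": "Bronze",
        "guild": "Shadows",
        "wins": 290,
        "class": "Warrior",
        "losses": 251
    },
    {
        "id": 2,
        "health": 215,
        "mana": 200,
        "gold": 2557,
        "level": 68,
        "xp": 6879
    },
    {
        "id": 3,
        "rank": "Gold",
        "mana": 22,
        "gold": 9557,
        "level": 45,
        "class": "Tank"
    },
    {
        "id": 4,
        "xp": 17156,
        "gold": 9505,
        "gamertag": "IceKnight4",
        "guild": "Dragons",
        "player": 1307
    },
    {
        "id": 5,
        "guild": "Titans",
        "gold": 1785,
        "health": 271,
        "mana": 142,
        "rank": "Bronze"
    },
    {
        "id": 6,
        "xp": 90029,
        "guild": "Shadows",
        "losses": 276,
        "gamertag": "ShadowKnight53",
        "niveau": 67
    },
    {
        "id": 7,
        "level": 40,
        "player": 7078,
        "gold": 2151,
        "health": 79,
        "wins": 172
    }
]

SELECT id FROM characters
[1, 2, 3, 4, 5, 6, 7]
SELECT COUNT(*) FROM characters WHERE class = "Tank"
1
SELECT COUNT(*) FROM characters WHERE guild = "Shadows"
2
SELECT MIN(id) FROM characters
1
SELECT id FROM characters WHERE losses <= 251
[1]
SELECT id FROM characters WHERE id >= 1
[1, 2, 3, 4, 5, 6, 7]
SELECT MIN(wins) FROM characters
172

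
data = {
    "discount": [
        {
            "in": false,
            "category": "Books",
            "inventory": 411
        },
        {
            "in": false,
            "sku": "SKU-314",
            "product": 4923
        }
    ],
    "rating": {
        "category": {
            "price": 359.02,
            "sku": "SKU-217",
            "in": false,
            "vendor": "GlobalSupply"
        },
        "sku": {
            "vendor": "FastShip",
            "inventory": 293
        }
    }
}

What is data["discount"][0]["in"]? False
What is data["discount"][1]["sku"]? "SKU-314"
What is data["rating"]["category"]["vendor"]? "GlobalSupply"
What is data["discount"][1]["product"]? 4923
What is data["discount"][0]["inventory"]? 411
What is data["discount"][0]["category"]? "Books"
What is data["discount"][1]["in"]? False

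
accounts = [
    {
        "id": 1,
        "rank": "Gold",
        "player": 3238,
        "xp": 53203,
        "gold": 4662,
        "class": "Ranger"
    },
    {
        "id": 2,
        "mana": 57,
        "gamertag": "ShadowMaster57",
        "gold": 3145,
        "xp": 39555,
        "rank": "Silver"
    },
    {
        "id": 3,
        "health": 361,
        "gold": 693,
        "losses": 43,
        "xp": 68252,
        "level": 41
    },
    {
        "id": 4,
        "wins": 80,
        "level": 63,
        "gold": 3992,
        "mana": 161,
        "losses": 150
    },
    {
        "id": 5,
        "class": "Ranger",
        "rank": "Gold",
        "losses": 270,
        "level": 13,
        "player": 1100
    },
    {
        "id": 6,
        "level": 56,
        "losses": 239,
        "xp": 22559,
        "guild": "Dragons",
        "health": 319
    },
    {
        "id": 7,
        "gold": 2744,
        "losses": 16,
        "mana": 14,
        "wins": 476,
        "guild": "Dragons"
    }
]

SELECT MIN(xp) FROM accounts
22559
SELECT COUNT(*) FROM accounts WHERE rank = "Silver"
1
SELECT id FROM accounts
[1, 2, 3, 4, 5, 6, 7]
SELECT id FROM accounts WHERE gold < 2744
[3]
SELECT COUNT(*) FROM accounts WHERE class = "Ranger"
2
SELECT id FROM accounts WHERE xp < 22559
[]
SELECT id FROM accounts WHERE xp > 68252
[]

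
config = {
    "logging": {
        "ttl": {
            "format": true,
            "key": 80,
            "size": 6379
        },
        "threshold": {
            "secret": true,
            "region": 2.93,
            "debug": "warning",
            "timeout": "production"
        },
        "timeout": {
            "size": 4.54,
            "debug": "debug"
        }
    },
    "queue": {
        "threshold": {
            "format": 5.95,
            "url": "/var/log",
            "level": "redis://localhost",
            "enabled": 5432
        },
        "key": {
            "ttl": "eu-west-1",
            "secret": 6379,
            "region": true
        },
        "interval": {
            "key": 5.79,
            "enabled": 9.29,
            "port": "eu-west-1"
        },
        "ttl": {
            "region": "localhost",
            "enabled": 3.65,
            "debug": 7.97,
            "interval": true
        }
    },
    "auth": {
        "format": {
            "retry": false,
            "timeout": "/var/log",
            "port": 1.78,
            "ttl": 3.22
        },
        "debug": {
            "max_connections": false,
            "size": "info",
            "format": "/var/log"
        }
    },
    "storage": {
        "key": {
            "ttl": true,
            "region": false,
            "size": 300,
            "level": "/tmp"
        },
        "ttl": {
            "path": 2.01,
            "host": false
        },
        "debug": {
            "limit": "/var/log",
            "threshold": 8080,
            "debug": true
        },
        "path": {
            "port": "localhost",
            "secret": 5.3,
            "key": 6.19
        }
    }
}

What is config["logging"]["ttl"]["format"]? True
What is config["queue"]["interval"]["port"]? "eu-west-1"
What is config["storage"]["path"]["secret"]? 5.3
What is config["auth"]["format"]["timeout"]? "/var/log"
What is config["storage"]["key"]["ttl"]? True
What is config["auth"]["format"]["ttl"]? 3.22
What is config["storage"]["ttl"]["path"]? 2.01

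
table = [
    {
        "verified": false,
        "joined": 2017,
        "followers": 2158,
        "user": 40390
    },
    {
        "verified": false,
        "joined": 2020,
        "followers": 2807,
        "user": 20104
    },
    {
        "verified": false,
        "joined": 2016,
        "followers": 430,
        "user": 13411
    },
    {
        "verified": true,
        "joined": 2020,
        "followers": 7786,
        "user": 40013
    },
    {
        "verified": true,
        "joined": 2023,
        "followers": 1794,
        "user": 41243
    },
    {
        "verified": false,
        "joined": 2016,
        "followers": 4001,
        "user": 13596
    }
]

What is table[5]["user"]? 13596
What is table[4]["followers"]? 1794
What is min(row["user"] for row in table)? 13411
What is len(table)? 6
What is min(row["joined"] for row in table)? 2016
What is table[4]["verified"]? True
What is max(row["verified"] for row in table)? True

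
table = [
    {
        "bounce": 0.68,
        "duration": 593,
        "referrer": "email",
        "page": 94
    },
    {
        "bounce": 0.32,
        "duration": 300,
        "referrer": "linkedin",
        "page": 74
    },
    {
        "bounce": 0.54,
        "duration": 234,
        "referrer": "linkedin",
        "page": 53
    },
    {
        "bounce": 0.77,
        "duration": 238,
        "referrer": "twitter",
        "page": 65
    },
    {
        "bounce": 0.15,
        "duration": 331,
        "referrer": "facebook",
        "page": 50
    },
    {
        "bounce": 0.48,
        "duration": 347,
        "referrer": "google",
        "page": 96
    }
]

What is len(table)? 6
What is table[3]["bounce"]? 0.77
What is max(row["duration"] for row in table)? 593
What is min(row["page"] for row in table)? 50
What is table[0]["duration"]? 593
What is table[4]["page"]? 50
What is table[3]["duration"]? 238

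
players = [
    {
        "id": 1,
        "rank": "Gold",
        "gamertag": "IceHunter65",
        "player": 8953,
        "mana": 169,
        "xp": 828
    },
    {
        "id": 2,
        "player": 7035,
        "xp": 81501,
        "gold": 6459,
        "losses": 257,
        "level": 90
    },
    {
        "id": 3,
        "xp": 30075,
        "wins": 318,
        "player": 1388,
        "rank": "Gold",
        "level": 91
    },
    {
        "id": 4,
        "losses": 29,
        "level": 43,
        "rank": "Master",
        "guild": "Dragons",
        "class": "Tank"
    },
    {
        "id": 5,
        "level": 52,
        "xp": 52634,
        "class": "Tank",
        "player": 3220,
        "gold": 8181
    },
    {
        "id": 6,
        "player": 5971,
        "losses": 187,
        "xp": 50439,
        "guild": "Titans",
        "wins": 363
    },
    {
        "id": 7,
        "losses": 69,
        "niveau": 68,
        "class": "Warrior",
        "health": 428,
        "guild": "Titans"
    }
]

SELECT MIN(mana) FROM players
169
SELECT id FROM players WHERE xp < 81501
[1, 3, 5, 6]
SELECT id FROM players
[1, 2, 3, 4, 5, 6, 7]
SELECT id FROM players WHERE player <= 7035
[2, 3, 5, 6]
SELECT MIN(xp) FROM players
828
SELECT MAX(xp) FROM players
81501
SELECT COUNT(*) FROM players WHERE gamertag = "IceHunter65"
1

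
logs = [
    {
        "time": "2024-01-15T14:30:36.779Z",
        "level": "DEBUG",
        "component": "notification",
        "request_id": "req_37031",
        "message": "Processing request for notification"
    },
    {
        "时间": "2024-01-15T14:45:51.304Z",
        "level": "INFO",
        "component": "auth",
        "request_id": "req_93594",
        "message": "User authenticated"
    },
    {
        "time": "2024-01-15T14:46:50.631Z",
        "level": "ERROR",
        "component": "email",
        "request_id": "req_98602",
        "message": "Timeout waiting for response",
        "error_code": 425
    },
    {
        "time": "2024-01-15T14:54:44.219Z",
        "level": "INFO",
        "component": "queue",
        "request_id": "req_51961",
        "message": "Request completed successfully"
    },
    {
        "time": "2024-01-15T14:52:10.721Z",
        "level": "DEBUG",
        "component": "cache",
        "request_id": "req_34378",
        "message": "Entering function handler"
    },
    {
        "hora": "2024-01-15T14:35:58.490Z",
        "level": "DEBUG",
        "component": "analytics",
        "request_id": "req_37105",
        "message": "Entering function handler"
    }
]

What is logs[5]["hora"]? "2024-01-15T14:35:58.490Z"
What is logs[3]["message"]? "Request completed successfully"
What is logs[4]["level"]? "DEBUG"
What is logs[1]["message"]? "User authenticated"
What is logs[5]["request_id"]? "req_37105"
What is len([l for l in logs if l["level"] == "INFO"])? 2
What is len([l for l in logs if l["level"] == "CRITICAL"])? 0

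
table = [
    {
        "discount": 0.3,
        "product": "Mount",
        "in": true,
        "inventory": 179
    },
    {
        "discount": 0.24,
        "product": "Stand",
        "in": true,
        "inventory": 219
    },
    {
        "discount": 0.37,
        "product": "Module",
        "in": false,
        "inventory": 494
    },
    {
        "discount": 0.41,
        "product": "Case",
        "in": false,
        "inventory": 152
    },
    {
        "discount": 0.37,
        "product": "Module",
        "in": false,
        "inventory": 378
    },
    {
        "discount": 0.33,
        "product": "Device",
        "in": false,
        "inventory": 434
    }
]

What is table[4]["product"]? "Module"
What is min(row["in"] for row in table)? False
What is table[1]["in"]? True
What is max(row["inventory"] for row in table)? 494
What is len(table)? 6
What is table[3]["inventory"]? 152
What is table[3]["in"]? False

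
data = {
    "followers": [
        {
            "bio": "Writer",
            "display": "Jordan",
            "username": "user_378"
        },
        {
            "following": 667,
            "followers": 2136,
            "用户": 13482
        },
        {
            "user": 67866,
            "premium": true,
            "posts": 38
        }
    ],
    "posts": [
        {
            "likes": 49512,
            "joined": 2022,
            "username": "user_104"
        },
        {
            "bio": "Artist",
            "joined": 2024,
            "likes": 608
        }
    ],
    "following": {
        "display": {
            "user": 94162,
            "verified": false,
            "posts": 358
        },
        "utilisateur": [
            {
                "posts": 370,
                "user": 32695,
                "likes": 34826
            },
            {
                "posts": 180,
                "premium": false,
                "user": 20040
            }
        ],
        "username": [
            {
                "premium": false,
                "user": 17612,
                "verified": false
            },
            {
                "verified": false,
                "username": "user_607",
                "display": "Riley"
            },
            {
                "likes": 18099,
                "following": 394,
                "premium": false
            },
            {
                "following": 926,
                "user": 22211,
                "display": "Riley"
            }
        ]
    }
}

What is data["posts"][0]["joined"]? 2022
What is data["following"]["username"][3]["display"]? "Riley"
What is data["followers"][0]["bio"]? "Writer"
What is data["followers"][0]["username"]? "user_378"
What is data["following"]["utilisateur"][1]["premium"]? False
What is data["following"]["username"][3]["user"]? 22211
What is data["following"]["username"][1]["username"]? "user_607"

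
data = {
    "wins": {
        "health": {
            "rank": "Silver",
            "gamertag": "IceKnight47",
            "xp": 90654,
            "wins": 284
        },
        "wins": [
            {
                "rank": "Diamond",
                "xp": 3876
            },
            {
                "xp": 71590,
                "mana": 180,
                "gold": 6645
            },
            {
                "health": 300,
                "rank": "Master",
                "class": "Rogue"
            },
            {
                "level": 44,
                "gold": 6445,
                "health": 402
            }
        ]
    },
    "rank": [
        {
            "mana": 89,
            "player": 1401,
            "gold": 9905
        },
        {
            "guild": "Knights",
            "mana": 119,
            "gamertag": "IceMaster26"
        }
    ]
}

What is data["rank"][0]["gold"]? 9905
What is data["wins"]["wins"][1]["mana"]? 180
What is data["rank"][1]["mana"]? 119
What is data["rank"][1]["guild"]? "Knights"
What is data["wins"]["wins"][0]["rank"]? "Diamond"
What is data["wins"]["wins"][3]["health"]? 402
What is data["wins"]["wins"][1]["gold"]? 6645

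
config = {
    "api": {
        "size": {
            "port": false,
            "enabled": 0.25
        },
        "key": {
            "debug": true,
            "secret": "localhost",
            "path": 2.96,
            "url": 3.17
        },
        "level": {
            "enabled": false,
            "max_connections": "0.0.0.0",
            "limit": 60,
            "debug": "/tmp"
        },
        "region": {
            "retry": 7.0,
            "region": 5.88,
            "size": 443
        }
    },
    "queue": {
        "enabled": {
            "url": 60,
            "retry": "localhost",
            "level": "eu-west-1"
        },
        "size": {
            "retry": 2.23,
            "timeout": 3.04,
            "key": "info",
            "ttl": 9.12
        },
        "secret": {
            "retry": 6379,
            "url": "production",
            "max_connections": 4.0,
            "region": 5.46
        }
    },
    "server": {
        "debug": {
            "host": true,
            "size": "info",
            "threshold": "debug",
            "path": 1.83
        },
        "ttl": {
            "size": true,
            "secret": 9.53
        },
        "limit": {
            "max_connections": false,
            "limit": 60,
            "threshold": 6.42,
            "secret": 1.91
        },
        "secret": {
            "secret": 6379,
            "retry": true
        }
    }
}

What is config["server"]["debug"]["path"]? 1.83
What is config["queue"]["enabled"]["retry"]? "localhost"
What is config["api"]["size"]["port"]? False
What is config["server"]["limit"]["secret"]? 1.91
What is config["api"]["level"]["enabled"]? False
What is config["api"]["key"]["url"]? 3.17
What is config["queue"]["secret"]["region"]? 5.46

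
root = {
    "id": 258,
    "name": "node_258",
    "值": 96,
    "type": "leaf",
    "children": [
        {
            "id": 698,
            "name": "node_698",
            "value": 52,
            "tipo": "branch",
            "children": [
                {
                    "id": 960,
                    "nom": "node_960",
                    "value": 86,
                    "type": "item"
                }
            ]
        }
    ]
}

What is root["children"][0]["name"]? "node_698"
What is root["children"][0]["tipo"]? "branch"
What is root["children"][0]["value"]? 52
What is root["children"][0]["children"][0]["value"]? 86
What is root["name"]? "node_258"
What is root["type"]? "leaf"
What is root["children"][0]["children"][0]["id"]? 960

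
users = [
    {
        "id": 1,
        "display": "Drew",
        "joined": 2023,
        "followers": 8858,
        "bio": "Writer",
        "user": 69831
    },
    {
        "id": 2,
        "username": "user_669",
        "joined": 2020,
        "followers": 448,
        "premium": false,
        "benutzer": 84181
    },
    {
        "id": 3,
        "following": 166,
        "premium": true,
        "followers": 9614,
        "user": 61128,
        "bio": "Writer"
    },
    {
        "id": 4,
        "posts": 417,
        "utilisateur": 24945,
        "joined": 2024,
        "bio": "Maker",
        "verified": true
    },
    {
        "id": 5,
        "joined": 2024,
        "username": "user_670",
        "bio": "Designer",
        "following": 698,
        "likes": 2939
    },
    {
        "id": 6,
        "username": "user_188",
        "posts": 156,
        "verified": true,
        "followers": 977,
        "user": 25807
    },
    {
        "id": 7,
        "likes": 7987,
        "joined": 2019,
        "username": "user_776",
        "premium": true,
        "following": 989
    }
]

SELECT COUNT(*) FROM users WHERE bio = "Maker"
1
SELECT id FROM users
[1, 2, 3, 4, 5, 6, 7]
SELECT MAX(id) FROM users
7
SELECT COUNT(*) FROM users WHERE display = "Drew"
1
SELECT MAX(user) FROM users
69831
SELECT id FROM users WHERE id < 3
[1, 2]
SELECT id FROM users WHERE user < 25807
[]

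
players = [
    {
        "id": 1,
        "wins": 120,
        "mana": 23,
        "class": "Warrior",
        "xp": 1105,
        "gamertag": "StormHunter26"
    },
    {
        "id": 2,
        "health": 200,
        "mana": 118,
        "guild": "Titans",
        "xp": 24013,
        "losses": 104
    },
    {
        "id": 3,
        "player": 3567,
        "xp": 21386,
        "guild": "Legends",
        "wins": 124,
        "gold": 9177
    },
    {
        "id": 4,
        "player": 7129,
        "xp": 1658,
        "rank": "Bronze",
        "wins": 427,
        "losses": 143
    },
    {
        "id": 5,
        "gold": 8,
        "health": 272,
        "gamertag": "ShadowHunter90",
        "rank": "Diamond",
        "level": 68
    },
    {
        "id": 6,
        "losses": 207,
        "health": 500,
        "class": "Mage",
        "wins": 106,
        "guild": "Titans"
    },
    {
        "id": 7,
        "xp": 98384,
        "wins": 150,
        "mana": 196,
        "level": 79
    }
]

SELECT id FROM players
[1, 2, 3, 4, 5, 6, 7]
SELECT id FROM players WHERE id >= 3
[3, 4, 5, 6, 7]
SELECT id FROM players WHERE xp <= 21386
[1, 3, 4]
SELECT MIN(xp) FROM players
1105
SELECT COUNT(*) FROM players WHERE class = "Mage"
1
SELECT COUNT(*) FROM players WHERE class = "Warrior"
1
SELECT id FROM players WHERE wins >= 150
[4, 7]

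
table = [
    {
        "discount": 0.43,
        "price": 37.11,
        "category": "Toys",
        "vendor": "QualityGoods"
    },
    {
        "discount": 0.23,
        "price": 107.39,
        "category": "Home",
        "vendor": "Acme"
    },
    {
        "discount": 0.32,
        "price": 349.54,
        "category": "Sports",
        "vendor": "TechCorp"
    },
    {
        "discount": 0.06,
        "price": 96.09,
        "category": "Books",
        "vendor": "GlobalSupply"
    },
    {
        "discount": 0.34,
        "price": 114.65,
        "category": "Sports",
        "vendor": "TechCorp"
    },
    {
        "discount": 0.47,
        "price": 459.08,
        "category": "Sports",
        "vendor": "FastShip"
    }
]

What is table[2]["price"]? 349.54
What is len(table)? 6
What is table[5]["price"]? 459.08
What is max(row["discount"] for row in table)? 0.47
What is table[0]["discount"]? 0.43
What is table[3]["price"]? 96.09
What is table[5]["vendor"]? "FastShip"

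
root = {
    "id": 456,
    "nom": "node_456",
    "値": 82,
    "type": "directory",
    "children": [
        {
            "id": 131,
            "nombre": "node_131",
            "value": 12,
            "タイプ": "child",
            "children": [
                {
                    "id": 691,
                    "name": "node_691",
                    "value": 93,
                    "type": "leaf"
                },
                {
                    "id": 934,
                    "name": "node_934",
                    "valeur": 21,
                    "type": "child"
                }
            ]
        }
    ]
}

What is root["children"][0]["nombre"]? "node_131"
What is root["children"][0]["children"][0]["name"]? "node_691"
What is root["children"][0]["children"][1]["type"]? "child"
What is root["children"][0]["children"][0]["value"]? 93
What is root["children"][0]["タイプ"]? "child"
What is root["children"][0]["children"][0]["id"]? 691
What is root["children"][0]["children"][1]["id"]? 934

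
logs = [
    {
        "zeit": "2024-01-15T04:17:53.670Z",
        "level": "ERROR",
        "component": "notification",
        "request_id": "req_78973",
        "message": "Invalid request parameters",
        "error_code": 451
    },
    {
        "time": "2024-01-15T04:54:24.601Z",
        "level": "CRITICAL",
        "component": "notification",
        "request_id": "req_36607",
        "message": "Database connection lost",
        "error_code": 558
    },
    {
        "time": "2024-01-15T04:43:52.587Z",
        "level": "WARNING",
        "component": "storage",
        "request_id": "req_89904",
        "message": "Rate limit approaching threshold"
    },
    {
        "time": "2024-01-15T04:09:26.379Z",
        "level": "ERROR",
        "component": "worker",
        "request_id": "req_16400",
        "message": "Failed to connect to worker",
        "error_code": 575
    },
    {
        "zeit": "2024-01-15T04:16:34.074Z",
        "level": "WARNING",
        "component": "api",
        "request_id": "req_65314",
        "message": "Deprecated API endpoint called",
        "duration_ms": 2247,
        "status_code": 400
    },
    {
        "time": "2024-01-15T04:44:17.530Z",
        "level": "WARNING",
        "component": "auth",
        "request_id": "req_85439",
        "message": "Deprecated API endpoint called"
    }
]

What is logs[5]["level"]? "WARNING"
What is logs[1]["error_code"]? 558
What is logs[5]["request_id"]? "req_85439"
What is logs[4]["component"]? "api"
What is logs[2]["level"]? "WARNING"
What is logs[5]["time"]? "2024-01-15T04:44:17.530Z"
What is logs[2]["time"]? "2024-01-15T04:43:52.587Z"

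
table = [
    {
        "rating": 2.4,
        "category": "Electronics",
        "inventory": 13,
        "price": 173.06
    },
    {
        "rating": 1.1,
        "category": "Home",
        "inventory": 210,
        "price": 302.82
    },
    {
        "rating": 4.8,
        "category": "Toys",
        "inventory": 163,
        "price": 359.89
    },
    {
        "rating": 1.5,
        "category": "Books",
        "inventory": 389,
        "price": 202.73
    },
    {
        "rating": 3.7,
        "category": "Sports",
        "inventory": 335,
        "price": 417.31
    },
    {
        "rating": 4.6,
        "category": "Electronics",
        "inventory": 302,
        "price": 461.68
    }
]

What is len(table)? 6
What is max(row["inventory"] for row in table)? 389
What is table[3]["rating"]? 1.5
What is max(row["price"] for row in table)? 461.68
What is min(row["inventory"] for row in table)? 13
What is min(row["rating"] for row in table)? 1.1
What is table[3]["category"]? "Books"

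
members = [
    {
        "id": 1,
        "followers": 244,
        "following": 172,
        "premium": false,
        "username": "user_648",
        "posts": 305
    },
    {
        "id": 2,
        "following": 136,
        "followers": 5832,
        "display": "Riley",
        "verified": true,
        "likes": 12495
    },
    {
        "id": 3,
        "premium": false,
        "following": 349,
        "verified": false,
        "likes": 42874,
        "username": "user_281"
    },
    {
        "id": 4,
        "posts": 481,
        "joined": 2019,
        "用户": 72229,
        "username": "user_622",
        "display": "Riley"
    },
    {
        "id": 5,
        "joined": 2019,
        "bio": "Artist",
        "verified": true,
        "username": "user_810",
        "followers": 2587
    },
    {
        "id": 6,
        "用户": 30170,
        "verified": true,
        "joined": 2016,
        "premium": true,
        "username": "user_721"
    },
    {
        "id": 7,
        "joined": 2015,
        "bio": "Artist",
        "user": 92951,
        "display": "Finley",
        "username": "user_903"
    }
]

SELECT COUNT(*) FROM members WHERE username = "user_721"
1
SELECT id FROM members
[1, 2, 3, 4, 5, 6, 7]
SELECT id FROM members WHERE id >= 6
[6, 7]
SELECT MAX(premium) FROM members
True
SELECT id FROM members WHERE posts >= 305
[1, 4]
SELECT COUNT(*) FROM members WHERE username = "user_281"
1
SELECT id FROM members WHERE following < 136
[]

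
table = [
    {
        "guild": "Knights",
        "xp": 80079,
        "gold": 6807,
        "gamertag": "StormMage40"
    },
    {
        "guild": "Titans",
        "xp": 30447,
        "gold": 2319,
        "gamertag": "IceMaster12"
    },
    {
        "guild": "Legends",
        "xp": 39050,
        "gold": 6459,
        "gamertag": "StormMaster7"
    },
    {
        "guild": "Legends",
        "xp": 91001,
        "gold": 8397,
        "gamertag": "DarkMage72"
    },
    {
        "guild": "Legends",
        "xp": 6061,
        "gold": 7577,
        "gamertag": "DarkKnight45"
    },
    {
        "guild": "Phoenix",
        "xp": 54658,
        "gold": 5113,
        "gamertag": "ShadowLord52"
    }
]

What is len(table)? 6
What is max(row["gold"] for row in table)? 8397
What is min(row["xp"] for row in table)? 6061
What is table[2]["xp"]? 39050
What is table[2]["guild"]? "Legends"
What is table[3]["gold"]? 8397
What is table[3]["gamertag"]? "DarkMage72"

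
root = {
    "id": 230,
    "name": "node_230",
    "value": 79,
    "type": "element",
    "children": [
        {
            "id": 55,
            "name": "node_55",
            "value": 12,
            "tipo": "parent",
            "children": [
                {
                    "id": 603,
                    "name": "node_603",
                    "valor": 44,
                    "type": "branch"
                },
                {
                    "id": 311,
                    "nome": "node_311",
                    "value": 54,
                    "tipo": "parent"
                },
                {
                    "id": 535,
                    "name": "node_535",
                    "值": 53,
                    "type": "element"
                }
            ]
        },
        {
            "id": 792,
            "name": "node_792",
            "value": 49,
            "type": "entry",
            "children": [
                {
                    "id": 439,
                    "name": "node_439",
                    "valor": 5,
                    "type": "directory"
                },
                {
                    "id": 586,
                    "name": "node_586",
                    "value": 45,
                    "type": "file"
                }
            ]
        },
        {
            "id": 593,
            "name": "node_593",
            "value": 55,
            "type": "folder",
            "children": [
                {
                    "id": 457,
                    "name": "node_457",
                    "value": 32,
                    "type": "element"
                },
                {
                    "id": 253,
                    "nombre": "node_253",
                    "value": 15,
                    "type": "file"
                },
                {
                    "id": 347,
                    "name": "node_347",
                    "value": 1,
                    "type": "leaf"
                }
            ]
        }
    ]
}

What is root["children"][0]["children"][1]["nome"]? "node_311"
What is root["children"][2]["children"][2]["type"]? "leaf"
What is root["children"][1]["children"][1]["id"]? 586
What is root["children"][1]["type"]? "entry"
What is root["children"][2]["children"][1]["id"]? 253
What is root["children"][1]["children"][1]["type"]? "file"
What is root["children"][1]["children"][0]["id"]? 439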